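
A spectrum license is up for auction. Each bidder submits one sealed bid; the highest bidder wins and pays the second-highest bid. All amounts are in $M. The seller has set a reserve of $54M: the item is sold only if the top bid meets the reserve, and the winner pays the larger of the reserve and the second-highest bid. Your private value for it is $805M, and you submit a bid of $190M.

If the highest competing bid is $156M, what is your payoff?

Your bid $190M is the highest and exceeds the reserve.
Price = max(second-highest bid, reserve) = max($156M, $54M) = $156M.
Payoff = $805M − $156M = $649M.

$649M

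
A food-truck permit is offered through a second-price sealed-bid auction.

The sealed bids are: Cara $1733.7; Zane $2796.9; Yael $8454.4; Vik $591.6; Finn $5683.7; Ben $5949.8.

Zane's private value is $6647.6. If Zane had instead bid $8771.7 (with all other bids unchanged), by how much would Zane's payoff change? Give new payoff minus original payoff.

The highest bid among the other bidders is $8454.4; Zane's bid doesn't change that.
Original bid $2796.9: Zane is not highest (top rival bid is $8454.4); payoff $0.
Alternative bid $8771.7: Zane is highest, pays the top rival bid $8454.4; payoff $6647.6 − $8454.4 = −$1806.8.
Change in payoff = −$1806.8 − ($0) = −$1806.8.

−$1806.8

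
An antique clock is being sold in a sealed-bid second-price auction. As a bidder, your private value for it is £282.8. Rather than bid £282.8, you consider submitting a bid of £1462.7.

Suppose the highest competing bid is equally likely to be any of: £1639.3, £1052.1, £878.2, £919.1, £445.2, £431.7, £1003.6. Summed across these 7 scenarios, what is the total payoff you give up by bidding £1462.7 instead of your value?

£3033.1

The deviation costs you only when the competing bid falls strictly between £282.8 and £1462.7; elsewhere both bids give the same outcome.
£1639.3: outcomes coincide → loss £0.
£1052.1: truthful payoff £0, deviation payoff −£769.3 → loss £769.3.
£878.2: truthful payoff £0, deviation payoff −£595.4 → loss £595.4.
£919.1: truthful payoff £0, deviation payoff −£636.3 → loss £636.3.
£445.2: truthful payoff £0, deviation payoff −£162.4 → loss £162.4.
£431.7: truthful payoff £0, deviation payoff −£148.9 → loss £148.9.
£1003.6: truthful payoff £0, deviation payoff −£720.8 → loss £720.8.
Total loss = £769.3 + £595.4 + £636.3 + £162.4 + £148.9 + £720.8 = £3033.1.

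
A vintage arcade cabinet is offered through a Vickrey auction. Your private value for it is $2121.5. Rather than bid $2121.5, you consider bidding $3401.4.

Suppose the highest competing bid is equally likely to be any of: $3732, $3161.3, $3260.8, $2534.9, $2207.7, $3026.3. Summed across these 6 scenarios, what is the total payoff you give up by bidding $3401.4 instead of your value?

The deviation costs you only when the competing bid falls strictly between $2121.5 and $3401.4; elsewhere both bids give the same outcome.
$3732: outcomes coincide → loss $0.
$3161.3: truthful payoff $0, deviation payoff −$1039.8 → loss $1039.8.
$3260.8: truthful payoff $0, deviation payoff −$1139.3 → loss $1139.3.
$2534.9: truthful payoff $0, deviation payoff −$413.4 → loss $413.4.
$2207.7: truthful payoff $0, deviation payoff −$86.2 → loss $86.2.
$3026.3: truthful payoff $0, deviation payoff −$904.8 → loss $904.8.
Total loss = $1039.8 + $1139.3 + $413.4 + $86.2 + $904.8 = $3583.5.
In a second-price auction your bid sets only whether you win, not what you pay, so bidding your true value is weakly dominant.

$3583.5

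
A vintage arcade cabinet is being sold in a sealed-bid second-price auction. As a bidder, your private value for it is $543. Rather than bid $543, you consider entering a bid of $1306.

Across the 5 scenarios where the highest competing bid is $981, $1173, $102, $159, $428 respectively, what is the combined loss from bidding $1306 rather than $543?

The deviation costs you only when the competing bid falls strictly between $543 and $1306; elsewhere both bids give the same outcome.
$981: truthful payoff $0, deviation payoff −$438 → loss $438.
$1173: truthful payoff $0, deviation payoff −$630 → loss $630.
$102: outcomes coincide → loss $0.
$159: outcomes coincide → loss $0.
$428: outcomes coincide → loss $0.
Total loss = $438 + $630 = $1068.

$1068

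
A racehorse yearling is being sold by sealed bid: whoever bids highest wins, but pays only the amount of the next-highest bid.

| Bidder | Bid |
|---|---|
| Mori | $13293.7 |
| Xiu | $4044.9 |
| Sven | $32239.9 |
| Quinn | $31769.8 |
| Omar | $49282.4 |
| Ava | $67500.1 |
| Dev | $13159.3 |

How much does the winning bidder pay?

$49282.4

Highest bid: Ava at $67500.1, so Ava wins.
Second-highest bid: Omar at $49282.4 — that is the price the winner pays.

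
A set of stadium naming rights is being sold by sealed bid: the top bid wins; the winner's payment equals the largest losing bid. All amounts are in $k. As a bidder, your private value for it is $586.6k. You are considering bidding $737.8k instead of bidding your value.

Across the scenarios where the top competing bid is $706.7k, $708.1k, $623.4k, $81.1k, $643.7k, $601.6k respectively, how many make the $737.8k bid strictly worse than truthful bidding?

5

The deviation hurts exactly when the highest competing bid lies strictly between $586.6k and $737.8k — overbidding then wins at a price above your value.
$706.7k: inside the interval → strictly worse (loss $120.1k).
$708.1k: inside the interval → strictly worse (loss $121.5k).
$623.4k: inside the interval → strictly worse (loss $36.8k).
$81.1k: below both → same outcome either way.
$643.7k: inside the interval → strictly worse (loss $57.1k).
$601.6k: inside the interval → strictly worse (loss $15k).
Count: 5.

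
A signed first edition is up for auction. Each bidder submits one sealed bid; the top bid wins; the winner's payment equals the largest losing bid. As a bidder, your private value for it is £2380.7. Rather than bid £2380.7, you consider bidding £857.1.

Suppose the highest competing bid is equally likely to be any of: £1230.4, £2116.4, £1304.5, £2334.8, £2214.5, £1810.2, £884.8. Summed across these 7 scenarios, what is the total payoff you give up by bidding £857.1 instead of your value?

The deviation costs you only when the competing bid falls strictly between £857.1 and £2380.7; elsewhere both bids give the same outcome.
£1230.4: truthful payoff £1150.3, deviation payoff £0 → loss £1150.3.
£2116.4: truthful payoff £264.3, deviation payoff £0 → loss £264.3.
£1304.5: truthful payoff £1076.2, deviation payoff £0 → loss £1076.2.
£2334.8: truthful payoff £45.9, deviation payoff £0 → loss £45.9.
£2214.5: truthful payoff £166.2, deviation payoff £0 → loss £166.2.
£1810.2: truthful payoff £570.5, deviation payoff £0 → loss £570.5.
£884.8: truthful payoff £1495.9, deviation payoff £0 → loss £1495.9.
Total loss = £1150.3 + £264.3 + £1076.2 + £45.9 + £166.2 + £570.5 + £1495.9 = £4769.3.
Truthful bidding weakly dominates here: raising your bid can only win items priced above your value, and lowering it can only forfeit items priced below.

£4769.3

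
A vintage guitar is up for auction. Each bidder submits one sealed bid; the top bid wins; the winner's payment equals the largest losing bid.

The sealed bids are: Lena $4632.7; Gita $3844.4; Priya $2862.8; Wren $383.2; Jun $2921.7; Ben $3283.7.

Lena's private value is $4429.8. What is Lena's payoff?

Highest bid: Lena at $4632.7, so Lena wins.
Second-highest bid: Gita at $3844.4 — that is the price the winner pays.
Lena's payoff = value − price = $4429.8 − $3844.4 = $585.4.

$585.4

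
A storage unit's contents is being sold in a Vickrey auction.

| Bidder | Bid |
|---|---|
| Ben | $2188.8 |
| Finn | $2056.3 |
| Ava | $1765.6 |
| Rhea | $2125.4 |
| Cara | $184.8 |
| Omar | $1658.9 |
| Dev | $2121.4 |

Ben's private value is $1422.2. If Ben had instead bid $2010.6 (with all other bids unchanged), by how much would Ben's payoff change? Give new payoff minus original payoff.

$703.2

The highest bid among the other bidders is $2125.4; Ben's bid doesn't change that.
Original bid $2188.8: Ben is highest, pays the top rival bid $2125.4; payoff $1422.2 − $2125.4 = −$703.2.
Alternative bid $2010.6: Ben is not highest (top rival bid is $2125.4); payoff $0.
Change in payoff = $0 − (−$703.2) = $703.2.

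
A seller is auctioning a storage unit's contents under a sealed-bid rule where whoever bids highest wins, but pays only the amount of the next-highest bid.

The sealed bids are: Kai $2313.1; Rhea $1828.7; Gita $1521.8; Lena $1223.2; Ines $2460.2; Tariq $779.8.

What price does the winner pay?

Highest bid: Ines at $2460.2, so Ines wins.
Second-highest bid: Kai at $2313.1 — that is the price the winner pays.

$2313.1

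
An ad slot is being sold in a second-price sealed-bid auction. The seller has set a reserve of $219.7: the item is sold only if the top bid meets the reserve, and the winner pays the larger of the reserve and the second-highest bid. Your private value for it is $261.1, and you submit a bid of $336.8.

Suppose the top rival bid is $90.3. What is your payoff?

$41.4

Your bid $336.8 is the highest and exceeds the reserve.
Price = max(second-highest bid, reserve) = max($90.3, $219.7) = $219.7.
Payoff = $261.1 − $219.7 = $41.4.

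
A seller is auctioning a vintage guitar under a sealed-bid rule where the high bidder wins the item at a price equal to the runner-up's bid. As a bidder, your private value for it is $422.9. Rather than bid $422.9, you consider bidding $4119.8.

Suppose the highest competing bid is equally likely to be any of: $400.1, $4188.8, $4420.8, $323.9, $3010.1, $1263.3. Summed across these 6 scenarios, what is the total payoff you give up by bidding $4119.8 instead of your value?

$3427.6

The deviation costs you only when the competing bid falls strictly between $422.9 and $4119.8; elsewhere both bids give the same outcome.
$400.1: outcomes coincide → loss $0.
$4188.8: outcomes coincide → loss $0.
$4420.8: outcomes coincide → loss $0.
$323.9: outcomes coincide → loss $0.
$3010.1: truthful payoff $0, deviation payoff −$2587.2 → loss $2587.2.
$1263.3: truthful payoff $0, deviation payoff −$840.4 → loss $840.4.
Total loss = $2587.2 + $840.4 = $3427.6.
Because the price is fixed by the runner-up's bid, deviating from your value can only change a good outcome into a bad one — never the reverse.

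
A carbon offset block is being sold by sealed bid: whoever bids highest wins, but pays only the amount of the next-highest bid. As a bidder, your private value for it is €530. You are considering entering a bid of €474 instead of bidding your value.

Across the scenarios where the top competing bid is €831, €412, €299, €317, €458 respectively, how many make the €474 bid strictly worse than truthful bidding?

0

The deviation hurts exactly when the highest competing bid lies strictly between €474 and €530 — underbidding then forfeits a profitable win.
€831: above both → same outcome either way.
€412: below both → same outcome either way.
€299: below both → same outcome either way.
€317: below both → same outcome either way.
€458: below both → same outcome either way.
Count: 0.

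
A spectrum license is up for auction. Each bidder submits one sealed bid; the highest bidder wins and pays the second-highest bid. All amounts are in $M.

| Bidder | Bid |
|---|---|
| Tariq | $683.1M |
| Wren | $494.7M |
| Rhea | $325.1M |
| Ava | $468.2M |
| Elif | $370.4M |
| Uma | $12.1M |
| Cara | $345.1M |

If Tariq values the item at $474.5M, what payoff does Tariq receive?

−$20.2M

Highest bid: Tariq at $683.1M, so Tariq wins.
Second-highest bid: Wren at $494.7M — that is the price the winner pays.
Tariq's payoff = value − price = $474.5M − $494.7M = −$20.2M.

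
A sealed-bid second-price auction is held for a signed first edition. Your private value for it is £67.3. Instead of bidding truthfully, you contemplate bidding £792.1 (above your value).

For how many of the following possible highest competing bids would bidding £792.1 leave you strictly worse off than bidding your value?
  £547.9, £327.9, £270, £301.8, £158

The deviation hurts exactly when the highest competing bid lies strictly between £67.3 and £792.1 — overbidding then wins at a price above your value.
£547.9: inside the interval → strictly worse (loss £480.6).
£327.9: inside the interval → strictly worse (loss £260.6).
£270: inside the interval → strictly worse (loss £202.7).
£301.8: inside the interval → strictly worse (loss £234.5).
£158: inside the interval → strictly worse (loss £90.7).
Count: 5.

5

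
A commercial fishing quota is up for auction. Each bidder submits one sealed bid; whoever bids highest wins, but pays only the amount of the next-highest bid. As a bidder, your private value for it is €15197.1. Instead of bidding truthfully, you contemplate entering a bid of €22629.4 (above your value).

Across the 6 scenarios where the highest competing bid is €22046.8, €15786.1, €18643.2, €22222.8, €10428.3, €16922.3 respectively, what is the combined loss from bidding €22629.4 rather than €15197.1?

The deviation costs you only when the competing bid falls strictly between €15197.1 and €22629.4; elsewhere both bids give the same outcome.
€22046.8: truthful payoff €0, deviation payoff −€6849.7 → loss €6849.7.
€15786.1: truthful payoff €0, deviation payoff −€589 → loss €589.
€18643.2: truthful payoff €0, deviation payoff −€3446.1 → loss €3446.1.
€22222.8: truthful payoff €0, deviation payoff −€7025.7 → loss €7025.7.
€10428.3: outcomes coincide → loss €0.
€16922.3: truthful payoff €0, deviation payoff −€1725.2 → loss €1725.2.
Total loss = €6849.7 + €589 + €3446.1 + €7025.7 + €1725.2 = €19635.7.

€19635.7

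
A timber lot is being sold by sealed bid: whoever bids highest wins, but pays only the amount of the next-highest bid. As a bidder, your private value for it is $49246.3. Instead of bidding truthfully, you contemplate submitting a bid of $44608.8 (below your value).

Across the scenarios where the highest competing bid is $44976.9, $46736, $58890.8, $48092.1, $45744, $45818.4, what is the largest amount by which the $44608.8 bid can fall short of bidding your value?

$44976.9: truthful gives $4269.4, deviation gives $0 → loss $4269.4.
$46736: truthful gives $2510.3, deviation gives $0 → loss $2510.3.
$58890.8: same outcome either way → loss $0.
$48092.1: truthful gives $1154.2, deviation gives $0 → loss $1154.2.
$45744: truthful gives $3502.3, deviation gives $0 → loss $3502.3.
$45818.4: truthful gives $3427.9, deviation gives $0 → loss $3427.9.
Maximum loss: $4269.4.

$4269.4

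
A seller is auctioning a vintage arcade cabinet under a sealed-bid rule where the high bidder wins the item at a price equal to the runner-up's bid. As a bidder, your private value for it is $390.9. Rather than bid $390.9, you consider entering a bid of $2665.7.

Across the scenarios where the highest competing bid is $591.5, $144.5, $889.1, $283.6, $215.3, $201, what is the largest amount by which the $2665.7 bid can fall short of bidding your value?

$498.2

$591.5: truthful gives $0, deviation gives −$200.6 → loss $200.6.
$144.5: same outcome either way → loss $0.
$889.1: truthful gives $0, deviation gives −$498.2 → loss $498.2.
$283.6: same outcome either way → loss $0.
$215.3: same outcome either way → loss $0.
$201: same outcome either way → loss $0.
Maximum loss: $498.2.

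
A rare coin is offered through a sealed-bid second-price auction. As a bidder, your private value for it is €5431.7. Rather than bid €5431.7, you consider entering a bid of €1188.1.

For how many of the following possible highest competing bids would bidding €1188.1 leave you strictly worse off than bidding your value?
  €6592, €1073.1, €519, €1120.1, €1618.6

The deviation hurts exactly when the highest competing bid lies strictly between €1188.1 and €5431.7 — underbidding then forfeits a profitable win.
€6592: above both → same outcome either way.
€1073.1: below both → same outcome either way.
€519: below both → same outcome either way.
€1120.1: below both → same outcome either way.
€1618.6: inside the interval → strictly worse (loss €3813.1).
Count: 1.

1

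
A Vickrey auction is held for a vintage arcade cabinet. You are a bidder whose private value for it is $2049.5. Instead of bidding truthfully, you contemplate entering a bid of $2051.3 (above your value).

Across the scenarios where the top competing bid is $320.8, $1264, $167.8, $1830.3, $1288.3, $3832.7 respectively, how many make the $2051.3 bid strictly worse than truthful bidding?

0

The deviation hurts exactly when the highest competing bid lies strictly between $2049.5 and $2051.3 — overbidding then wins at a price above your value.
$320.8: below both → same outcome either way.
$1264: below both → same outcome either way.
$167.8: below both → same outcome either way.
$1830.3: below both → same outcome either way.
$1288.3: below both → same outcome either way.
$3832.7: above both → same outcome either way.
Count: 0.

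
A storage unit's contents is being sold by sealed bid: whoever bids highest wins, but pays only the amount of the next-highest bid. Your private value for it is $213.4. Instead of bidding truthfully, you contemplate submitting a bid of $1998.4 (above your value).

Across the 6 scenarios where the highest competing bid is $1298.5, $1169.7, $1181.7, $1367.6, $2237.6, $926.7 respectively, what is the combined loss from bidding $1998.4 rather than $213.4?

The deviation costs you only when the competing bid falls strictly between $213.4 and $1998.4; elsewhere both bids give the same outcome.
$1298.5: truthful payoff $0, deviation payoff −$1085.1 → loss $1085.1.
$1169.7: truthful payoff $0, deviation payoff −$956.3 → loss $956.3.
$1181.7: truthful payoff $0, deviation payoff −$968.3 → loss $968.3.
$1367.6: truthful payoff $0, deviation payoff −$1154.2 → loss $1154.2.
$2237.6: outcomes coincide → loss $0.
$926.7: truthful payoff $0, deviation payoff −$713.3 → loss $713.3.
Total loss = $1085.1 + $956.3 + $968.3 + $1154.2 + $713.3 = $4877.2.
Because the price is fixed by the runner-up's bid, deviating from your value can only change a good outcome into a bad one — never the reverse.

$4877.2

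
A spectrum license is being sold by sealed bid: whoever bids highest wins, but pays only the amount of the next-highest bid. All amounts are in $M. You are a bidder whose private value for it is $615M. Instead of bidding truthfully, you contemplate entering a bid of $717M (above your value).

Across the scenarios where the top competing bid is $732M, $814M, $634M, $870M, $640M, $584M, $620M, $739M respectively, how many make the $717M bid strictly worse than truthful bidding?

3

The deviation hurts exactly when the highest competing bid lies strictly between $615M and $717M — overbidding then wins at a price above your value.
$732M: above both → same outcome either way.
$814M: above both → same outcome either way.
$634M: inside the interval → strictly worse (loss $19M).
$870M: above both → same outcome either way.
$640M: inside the interval → strictly worse (loss $25M).
$584M: below both → same outcome either way.
$620M: inside the interval → strictly worse (loss $5M).
$739M: above both → same outcome either way.
Count: 3.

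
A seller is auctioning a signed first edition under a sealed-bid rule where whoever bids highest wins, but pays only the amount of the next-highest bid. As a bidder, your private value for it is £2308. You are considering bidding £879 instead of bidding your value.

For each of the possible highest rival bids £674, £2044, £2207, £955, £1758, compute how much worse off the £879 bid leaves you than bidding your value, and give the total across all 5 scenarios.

The deviation costs you only when the competing bid falls strictly between £879 and £2308; elsewhere both bids give the same outcome.
£674: outcomes coincide → loss £0.
£2044: truthful payoff £264, deviation payoff £0 → loss £264.
£2207: truthful payoff £101, deviation payoff £0 → loss £101.
£955: truthful payoff £1353, deviation payoff £0 → loss £1353.
£1758: truthful payoff £550, deviation payoff £0 → loss £550.
Total loss = £264 + £101 + £1353 + £550 = £2268.
In a second-price auction your bid sets only whether you win, not what you pay, so bidding your true value is weakly dominant.

£2268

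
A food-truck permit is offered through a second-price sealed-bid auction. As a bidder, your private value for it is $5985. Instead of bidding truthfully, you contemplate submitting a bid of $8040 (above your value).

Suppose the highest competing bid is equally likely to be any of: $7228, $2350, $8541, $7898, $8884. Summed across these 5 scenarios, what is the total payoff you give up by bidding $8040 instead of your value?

$3156

The deviation costs you only when the competing bid falls strictly between $5985 and $8040; elsewhere both bids give the same outcome.
$7228: truthful payoff $0, deviation payoff −$1243 → loss $1243.
$2350: outcomes coincide → loss $0.
$8541: outcomes coincide → loss $0.
$7898: truthful payoff $0, deviation payoff −$1913 → loss $1913.
$8884: outcomes coincide → loss $0.
Total loss = $1243 + $1913 = $3156.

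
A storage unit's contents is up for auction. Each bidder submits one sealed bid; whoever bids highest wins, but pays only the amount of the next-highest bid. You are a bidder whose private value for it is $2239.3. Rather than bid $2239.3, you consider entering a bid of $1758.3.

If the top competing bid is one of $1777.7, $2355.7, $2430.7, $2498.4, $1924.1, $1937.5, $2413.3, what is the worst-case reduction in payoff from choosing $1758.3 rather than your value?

$1777.7: truthful gives $461.6, deviation gives $0 → loss $461.6.
$2355.7: same outcome either way → loss $0.
$2430.7: same outcome either way → loss $0.
$2498.4: same outcome either way → loss $0.
$1924.1: truthful gives $315.2, deviation gives $0 → loss $315.2.
$1937.5: truthful gives $301.8, deviation gives $0 → loss $301.8.
$2413.3: same outcome either way → loss $0.
Maximum loss: $461.6.

$461.6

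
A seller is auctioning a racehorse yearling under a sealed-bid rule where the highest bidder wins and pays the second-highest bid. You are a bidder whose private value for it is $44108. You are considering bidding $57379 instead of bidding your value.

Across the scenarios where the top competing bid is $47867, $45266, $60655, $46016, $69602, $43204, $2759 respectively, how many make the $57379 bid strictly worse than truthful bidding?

3

The deviation hurts exactly when the highest competing bid lies strictly between $44108 and $57379 — overbidding then wins at a price above your value.
$47867: inside the interval → strictly worse (loss $3759).
$45266: inside the interval → strictly worse (loss $1158).
$60655: above both → same outcome either way.
$46016: inside the interval → strictly worse (loss $1908).
$69602: above both → same outcome either way.
$43204: below both → same outcome either way.
$2759: below both → same outcome either way.
Count: 3.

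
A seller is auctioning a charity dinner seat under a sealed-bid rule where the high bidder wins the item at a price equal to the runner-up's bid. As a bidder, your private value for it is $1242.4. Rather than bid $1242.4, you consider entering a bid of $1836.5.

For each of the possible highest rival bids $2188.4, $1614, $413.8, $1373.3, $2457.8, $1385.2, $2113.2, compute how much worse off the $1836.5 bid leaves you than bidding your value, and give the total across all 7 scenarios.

$645.3

The deviation costs you only when the competing bid falls strictly between $1242.4 and $1836.5; elsewhere both bids give the same outcome.
$2188.4: outcomes coincide → loss $0.
$1614: truthful payoff $0, deviation payoff −$371.6 → loss $371.6.
$413.8: outcomes coincide → loss $0.
$1373.3: truthful payoff $0, deviation payoff −$130.9 → loss $130.9.
$2457.8: outcomes coincide → loss $0.
$1385.2: truthful payoff $0, deviation payoff −$142.8 → loss $142.8.
$2113.2: outcomes coincide → loss $0.
Total loss = $371.6 + $130.9 + $142.8 = $645.3.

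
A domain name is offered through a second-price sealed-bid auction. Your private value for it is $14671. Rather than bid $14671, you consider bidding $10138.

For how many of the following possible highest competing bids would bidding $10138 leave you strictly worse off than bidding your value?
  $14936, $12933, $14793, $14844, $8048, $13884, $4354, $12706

The deviation hurts exactly when the highest competing bid lies strictly between $10138 and $14671 — underbidding then forfeits a profitable win.
$14936: above both → same outcome either way.
$12933: inside the interval → strictly worse (loss $1738).
$14793: above both → same outcome either way.
$14844: above both → same outcome either way.
$8048: below both → same outcome either way.
$13884: inside the interval → strictly worse (loss $787).
$4354: below both → same outcome either way.
$12706: inside the interval → strictly worse (loss $1965).
Count: 3.

3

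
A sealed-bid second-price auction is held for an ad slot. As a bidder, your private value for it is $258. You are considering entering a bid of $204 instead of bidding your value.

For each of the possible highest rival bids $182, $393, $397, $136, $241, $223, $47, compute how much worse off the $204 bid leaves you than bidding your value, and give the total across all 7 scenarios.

The deviation costs you only when the competing bid falls strictly between $204 and $258; elsewhere both bids give the same outcome.
$182: outcomes coincide → loss $0.
$393: outcomes coincide → loss $0.
$397: outcomes coincide → loss $0.
$136: outcomes coincide → loss $0.
$241: truthful payoff $17, deviation payoff $0 → loss $17.
$223: truthful payoff $35, deviation payoff $0 → loss $35.
$47: outcomes coincide → loss $0.
Total loss = $17 + $35 = $52.
Truthful bidding weakly dominates here: raising your bid can only win items priced above your value, and lowering it can only forfeit items priced below.

$52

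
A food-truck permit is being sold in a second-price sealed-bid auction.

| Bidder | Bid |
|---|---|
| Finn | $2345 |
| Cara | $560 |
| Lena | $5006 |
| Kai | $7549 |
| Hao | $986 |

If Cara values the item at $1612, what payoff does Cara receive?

$0

Highest bid: Kai at $7549, so Kai wins.
Second-highest bid: Lena at $5006 — that is the price the winner pays.
Cara did not win, so Cara pays nothing and receives nothing: payoff $0.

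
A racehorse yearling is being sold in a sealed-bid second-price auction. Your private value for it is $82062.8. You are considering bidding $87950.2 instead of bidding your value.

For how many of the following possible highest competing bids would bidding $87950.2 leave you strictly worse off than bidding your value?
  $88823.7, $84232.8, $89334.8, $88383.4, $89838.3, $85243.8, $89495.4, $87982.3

The deviation hurts exactly when the highest competing bid lies strictly between $82062.8 and $87950.2 — overbidding then wins at a price above your value.
$88823.7: above both → same outcome either way.
$84232.8: inside the interval → strictly worse (loss $2170).
$89334.8: above both → same outcome either way.
$88383.4: above both → same outcome either way.
$89838.3: above both → same outcome either way.
$85243.8: inside the interval → strictly worse (loss $3181).
$89495.4: above both → same outcome either way.
$87982.3: above both → same outcome either way.
Count: 2.

2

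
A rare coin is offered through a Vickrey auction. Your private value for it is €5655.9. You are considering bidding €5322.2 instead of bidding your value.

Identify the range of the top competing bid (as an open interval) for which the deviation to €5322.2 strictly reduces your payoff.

If the competing bid is below €5322.2, both bids win at the same price — no difference.
If it is above €5655.9, both bids lose — no difference.
If it lies strictly between €5322.2 and €5655.9, bidding your value wins at a price below your value (positive payoff) while bidding €5322.2 loses (payoff 0).
So the deviation strictly hurts on the open interval (€5322.2, €5655.9).
In a second-price auction your bid sets only whether you win, not what you pay, so bidding your true value is weakly dominant.

(€5322.2, €5655.9)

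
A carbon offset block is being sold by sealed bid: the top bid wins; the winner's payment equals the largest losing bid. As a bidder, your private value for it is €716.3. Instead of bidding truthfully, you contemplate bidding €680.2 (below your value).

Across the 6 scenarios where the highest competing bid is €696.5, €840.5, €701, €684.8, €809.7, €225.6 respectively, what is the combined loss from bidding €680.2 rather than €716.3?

The deviation costs you only when the competing bid falls strictly between €680.2 and €716.3; elsewhere both bids give the same outcome.
€696.5: truthful payoff €19.8, deviation payoff €0 → loss €19.8.
€840.5: outcomes coincide → loss €0.
€701: truthful payoff €15.3, deviation payoff €0 → loss €15.3.
€684.8: truthful payoff €31.5, deviation payoff €0 → loss €31.5.
€809.7: outcomes coincide → loss €0.
€225.6: outcomes coincide → loss €0.
Total loss = €19.8 + €15.3 + €31.5 = €66.6.

€66.6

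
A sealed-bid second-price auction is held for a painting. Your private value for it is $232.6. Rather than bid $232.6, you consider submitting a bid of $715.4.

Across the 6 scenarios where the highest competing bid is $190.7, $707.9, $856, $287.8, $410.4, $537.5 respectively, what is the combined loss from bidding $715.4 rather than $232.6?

$1013.2

The deviation costs you only when the competing bid falls strictly between $232.6 and $715.4; elsewhere both bids give the same outcome.
$190.7: outcomes coincide → loss $0.
$707.9: truthful payoff $0, deviation payoff −$475.3 → loss $475.3.
$856: outcomes coincide → loss $0.
$287.8: truthful payoff $0, deviation payoff −$55.2 → loss $55.2.
$410.4: truthful payoff $0, deviation payoff −$177.8 → loss $177.8.
$537.5: truthful payoff $0, deviation payoff −$304.9 → loss $304.9.
Total loss = $475.3 + $55.2 + $177.8 + $304.9 = $1013.2.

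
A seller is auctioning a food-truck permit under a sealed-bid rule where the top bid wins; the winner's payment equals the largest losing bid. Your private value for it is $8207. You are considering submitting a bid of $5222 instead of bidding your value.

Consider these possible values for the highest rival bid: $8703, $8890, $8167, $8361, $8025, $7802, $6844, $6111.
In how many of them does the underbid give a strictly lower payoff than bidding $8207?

5

The deviation hurts exactly when the highest competing bid lies strictly between $5222 and $8207 — underbidding then forfeits a profitable win.
$8703: above both → same outcome either way.
$8890: above both → same outcome either way.
$8167: inside the interval → strictly worse (loss $40).
$8361: above both → same outcome either way.
$8025: inside the interval → strictly worse (loss $182).
$7802: inside the interval → strictly worse (loss $405).
$6844: inside the interval → strictly worse (loss $1363).
$6111: inside the interval → strictly worse (loss $2096).
Count: 5.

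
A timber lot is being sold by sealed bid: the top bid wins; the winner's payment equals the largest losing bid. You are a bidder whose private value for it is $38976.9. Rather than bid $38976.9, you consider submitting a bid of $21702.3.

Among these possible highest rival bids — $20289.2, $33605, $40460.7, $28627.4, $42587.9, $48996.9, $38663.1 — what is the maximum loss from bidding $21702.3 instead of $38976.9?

$20289.2: same outcome either way → loss $0.
$33605: truthful gives $5371.9, deviation gives $0 → loss $5371.9.
$40460.7: same outcome either way → loss $0.
$28627.4: truthful gives $10349.5, deviation gives $0 → loss $10349.5.
$42587.9: same outcome either way → loss $0.
$48996.9: same outcome either way → loss $0.
$38663.1: truthful gives $313.8, deviation gives $0 → loss $313.8.
Maximum loss: $10349.5.

$10349.5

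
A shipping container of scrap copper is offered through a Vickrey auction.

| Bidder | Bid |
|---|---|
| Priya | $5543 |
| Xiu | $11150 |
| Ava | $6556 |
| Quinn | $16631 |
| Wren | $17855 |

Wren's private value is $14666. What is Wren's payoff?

−$1965

Highest bid: Wren at $17855, so Wren wins.
Second-highest bid: Quinn at $16631 — that is the price the winner pays.
Wren's payoff = value − price = $14666 − $16631 = −$1965.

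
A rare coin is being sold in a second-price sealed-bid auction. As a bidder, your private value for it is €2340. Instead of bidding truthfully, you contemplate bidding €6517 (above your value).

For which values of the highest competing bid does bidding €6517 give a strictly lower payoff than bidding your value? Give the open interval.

(€2340, €6517)

If the competing bid is below €2340, both bids win at the same price — no difference.
If it is above €6517, both bids lose — no difference.
If it lies strictly between €2340 and €6517, bidding your value loses (payoff 0) while bidding €6517 wins at a price above your value (payoff negative).
So the deviation strictly hurts on the open interval (€2340, €6517).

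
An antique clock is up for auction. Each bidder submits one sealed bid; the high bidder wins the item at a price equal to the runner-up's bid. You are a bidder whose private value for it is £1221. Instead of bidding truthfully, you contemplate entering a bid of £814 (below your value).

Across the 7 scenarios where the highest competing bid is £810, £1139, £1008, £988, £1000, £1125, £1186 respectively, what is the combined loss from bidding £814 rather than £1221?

£880

The deviation costs you only when the competing bid falls strictly between £814 and £1221; elsewhere both bids give the same outcome.
£810: outcomes coincide → loss £0.
£1139: truthful payoff £82, deviation payoff £0 → loss £82.
£1008: truthful payoff £213, deviation payoff £0 → loss £213.
£988: truthful payoff £233, deviation payoff £0 → loss £233.
£1000: truthful payoff £221, deviation payoff £0 → loss £221.
£1125: truthful payoff £96, deviation payoff £0 → loss £96.
£1186: truthful payoff £35, deviation payoff £0 → loss £35.
Total loss = £82 + £213 + £233 + £221 + £96 + £35 = £880.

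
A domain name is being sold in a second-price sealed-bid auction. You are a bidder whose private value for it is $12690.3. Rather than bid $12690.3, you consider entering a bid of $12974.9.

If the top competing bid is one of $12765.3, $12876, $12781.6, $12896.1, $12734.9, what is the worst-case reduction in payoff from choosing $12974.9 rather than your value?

$205.8

$12765.3: truthful gives $0, deviation gives −$75 → loss $75.
$12876: truthful gives $0, deviation gives −$185.7 → loss $185.7.
$12781.6: truthful gives $0, deviation gives −$91.3 → loss $91.3.
$12896.1: truthful gives $0, deviation gives −$205.8 → loss $205.8.
$12734.9: truthful gives $0, deviation gives −$44.6 → loss $44.6.
Maximum loss: $205.8.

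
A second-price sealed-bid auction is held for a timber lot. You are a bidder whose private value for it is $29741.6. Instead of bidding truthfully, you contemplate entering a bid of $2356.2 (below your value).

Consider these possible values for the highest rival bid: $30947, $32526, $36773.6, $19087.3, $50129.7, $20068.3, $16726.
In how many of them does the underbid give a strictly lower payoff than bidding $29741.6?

The deviation hurts exactly when the highest competing bid lies strictly between $2356.2 and $29741.6 — underbidding then forfeits a profitable win.
$30947: above both → same outcome either way.
$32526: above both → same outcome either way.
$36773.6: above both → same outcome either way.
$19087.3: inside the interval → strictly worse (loss $10654.3).
$50129.7: above both → same outcome either way.
$20068.3: inside the interval → strictly worse (loss $9673.3).
$16726: inside the interval → strictly worse (loss $13015.6).
Count: 3.

3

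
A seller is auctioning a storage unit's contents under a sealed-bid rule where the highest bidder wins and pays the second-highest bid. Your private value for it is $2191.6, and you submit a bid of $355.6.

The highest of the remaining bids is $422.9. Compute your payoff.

$0

Your bid $355.6 is below the highest competing bid $422.9, so you lose.
A losing bidder pays nothing and receives nothing: payoff = $0.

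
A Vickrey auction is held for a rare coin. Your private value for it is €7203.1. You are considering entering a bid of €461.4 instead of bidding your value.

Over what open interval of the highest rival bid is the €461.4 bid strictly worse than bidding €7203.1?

If the competing bid is below €461.4, both bids win at the same price — no difference.
If it is above €7203.1, both bids lose — no difference.
If it lies strictly between €461.4 and €7203.1, bidding your value wins at a price below your value (positive payoff) while bidding €461.4 loses (payoff 0).
So the deviation strictly hurts on the open interval (€461.4, €7203.1).
Because the price is fixed by the runner-up's bid, deviating from your value can only change a good outcome into a bad one — never the reverse.

(€461.4, €7203.1)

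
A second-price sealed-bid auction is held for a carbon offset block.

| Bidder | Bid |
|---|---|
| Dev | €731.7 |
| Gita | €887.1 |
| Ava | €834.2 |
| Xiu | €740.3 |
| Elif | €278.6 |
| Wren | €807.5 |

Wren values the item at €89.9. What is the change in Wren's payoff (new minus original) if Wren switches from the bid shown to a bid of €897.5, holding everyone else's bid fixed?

−€797.2

The highest bid among the other bidders is €887.1; Wren's bid doesn't change that.
Original bid €807.5: Wren is not highest (top rival bid is €887.1); payoff €0.
Alternative bid €897.5: Wren is highest, pays the top rival bid €887.1; payoff €89.9 − €887.1 = −€797.2.
Change in payoff = −€797.2 − (€0) = −€797.2.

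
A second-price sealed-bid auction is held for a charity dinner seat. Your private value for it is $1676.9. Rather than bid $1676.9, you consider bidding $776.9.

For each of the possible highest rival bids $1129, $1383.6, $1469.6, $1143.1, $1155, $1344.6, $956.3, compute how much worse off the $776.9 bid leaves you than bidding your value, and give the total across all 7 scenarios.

$3157.1

The deviation costs you only when the competing bid falls strictly between $776.9 and $1676.9; elsewhere both bids give the same outcome.
$1129: truthful payoff $547.9, deviation payoff $0 → loss $547.9.
$1383.6: truthful payoff $293.3, deviation payoff $0 → loss $293.3.
$1469.6: truthful payoff $207.3, deviation payoff $0 → loss $207.3.
$1143.1: truthful payoff $533.8, deviation payoff $0 → loss $533.8.
$1155: truthful payoff $521.9, deviation payoff $0 → loss $521.9.
$1344.6: truthful payoff $332.3, deviation payoff $0 → loss $332.3.
$956.3: truthful payoff $720.6, deviation payoff $0 → loss $720.6.
Total loss = $547.9 + $293.3 + $207.3 + $533.8 + $521.9 + $332.3 + $720.6 = $3157.1.
Because the price is fixed by the runner-up's bid, deviating from your value can only change a good outcome into a bad one — never the reverse.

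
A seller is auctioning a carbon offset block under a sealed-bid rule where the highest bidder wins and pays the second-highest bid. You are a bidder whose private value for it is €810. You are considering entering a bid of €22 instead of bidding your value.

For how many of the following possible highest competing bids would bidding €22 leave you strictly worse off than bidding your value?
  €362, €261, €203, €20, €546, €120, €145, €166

7

The deviation hurts exactly when the highest competing bid lies strictly between €22 and €810 — underbidding then forfeits a profitable win.
€362: inside the interval → strictly worse (loss €448).
€261: inside the interval → strictly worse (loss €549).
€203: inside the interval → strictly worse (loss €607).
€20: below both → same outcome either way.
€546: inside the interval → strictly worse (loss €264).
€120: inside the interval → strictly worse (loss €690).
€145: inside the interval → strictly worse (loss €665).
€166: inside the interval → strictly worse (loss €644).
Count: 7.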